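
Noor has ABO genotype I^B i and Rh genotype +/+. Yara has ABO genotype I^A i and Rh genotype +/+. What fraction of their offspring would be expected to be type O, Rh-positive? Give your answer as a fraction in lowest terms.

ABO cross I^B i × I^A i → offspring phenotypes: 1/4 O, 1/4 A, 1/4 B, 1/4 AB.
Rh cross +/+ × +/+ → 1 Rh+.
Independent loci: P(type O, Rh-positive) = 1/4 × 1 = 1/4.

1/4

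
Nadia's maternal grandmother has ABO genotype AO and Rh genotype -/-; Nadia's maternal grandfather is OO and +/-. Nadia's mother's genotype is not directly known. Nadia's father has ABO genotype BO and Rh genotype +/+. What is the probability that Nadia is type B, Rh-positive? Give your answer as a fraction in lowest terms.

3/8

Nadia's mother's ABO genotype from AO × OO: 1/2 AO, 1/2 OO.
Crossing each possibility with the father BO and summing P(type B): 1/2·1/4 + 1/2·1/2 = 3/8.
Similarly for Rh via the mother's Rh distribution: P(Rh+) = 1.
Independent loci: 3/8 × 1 = 3/8.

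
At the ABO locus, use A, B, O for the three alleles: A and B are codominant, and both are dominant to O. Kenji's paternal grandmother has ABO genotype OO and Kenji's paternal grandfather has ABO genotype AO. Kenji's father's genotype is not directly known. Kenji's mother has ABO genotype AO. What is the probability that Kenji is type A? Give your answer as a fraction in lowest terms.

5/8

Kenji's father's ABO genotype from OO × AO: 1/2 AO, 1/2 OO.
Crossing each possibility with the mother AO and summing P(type A): 1/2·3/4 + 1/2·1/2 = 5/8.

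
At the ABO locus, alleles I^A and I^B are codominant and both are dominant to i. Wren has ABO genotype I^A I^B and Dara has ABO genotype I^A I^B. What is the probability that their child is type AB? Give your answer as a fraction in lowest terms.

1/2

ABO cross I^A I^B × I^A I^B → offspring phenotypes: 1/4 A, 1/4 B, 1/2 AB.
So P(type AB) = 1/2.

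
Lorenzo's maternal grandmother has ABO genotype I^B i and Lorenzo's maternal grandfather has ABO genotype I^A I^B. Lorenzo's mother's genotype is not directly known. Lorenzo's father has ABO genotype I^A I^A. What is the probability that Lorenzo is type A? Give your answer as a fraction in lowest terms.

1/2

Lorenzo's mother's ABO genotype from I^B i × I^A I^B: 1/4 I^A I^B, 1/4 I^A i, 1/4 I^B I^B, 1/4 I^B i.
Crossing each possibility with the father I^A I^A and summing P(type A): 1/4·1/2 + 1/4·1 + 1/4·0 + 1/4·1/2 = 1/2.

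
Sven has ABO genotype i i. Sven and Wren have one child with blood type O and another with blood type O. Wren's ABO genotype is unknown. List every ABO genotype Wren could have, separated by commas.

I^A i, I^B i, i i

For each candidate genotype of Wren, check whether crossing it with i i can produce every observed child phenotype.
  I^A I^A → possible child types {A} ✗
  I^A I^B → possible child types {A, B} ✗
  I^A i → possible child types {O, A} ✓
  I^B I^B → possible child types {B} ✗
  I^B i → possible child types {O, B} ✓
  i i → possible child types {O} ✓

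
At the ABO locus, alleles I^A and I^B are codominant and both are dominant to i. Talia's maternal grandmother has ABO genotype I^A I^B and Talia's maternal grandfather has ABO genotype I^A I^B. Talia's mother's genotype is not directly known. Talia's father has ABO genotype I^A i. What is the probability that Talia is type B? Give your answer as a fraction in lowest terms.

Talia's mother's ABO genotype from I^A I^B × I^A I^B: 1/4 I^A I^A, 1/2 I^A I^B, 1/4 I^B I^B.
Crossing each possibility with the father I^A i and summing P(type B): 1/4·0 + 1/2·1/4 + 1/4·1/2 = 1/4.

1/4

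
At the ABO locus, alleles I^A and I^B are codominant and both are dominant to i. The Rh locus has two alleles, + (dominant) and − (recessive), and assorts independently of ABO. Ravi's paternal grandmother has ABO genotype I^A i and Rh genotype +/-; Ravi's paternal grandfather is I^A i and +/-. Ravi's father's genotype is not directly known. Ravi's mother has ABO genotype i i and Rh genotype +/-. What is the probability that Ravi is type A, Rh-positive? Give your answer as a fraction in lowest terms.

3/8

Ravi's father's ABO genotype from I^A i × I^A i: 1/4 I^A I^A, 1/2 I^A i, 1/4 i i.
Crossing each possibility with the mother i i and summing P(type A): 1/4·1 + 1/2·1/2 + 1/4·0 = 1/2.
Similarly for Rh via the father's Rh distribution: P(Rh+) = 3/4.
Independent loci: 1/2 × 3/4 = 3/8.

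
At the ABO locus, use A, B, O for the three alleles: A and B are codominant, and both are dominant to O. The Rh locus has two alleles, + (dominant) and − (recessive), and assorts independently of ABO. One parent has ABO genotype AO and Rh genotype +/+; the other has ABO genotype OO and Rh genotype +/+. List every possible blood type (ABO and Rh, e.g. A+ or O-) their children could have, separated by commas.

Gametes from AO × OO give offspring ABO genotypes AO, OO, i.e. phenotypes O, A.
Rh cross +/+ × +/+ → phenotypes Rh+.
Combining independently: O+, A+.

O+, A+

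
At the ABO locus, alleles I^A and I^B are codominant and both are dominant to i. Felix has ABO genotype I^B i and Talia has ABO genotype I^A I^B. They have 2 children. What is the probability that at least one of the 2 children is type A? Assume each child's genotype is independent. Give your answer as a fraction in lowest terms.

ABO cross I^B i × I^A I^B → 1/4 A, 1/2 B, 1/4 AB.
So P(type A) = 1/4 per child.
P(none) = (3/4)^2 = 9/16; P(at least one) = 1 − 9/16 = 7/16.

7/16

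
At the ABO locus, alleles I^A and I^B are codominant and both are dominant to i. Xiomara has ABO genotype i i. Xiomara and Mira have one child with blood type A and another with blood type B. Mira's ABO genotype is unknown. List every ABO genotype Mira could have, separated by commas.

I^A I^B

For each candidate genotype of Mira, check whether crossing it with i i can produce every observed child phenotype.
  I^A I^A → possible child types {A} ✗
  I^A I^B → possible child types {A, B} ✓
  I^A i → possible child types {O, A} ✗
  I^B I^B → possible child types {B} ✗
  I^B i → possible child types {O, B} ✗
  i i → possible child types {O} ✗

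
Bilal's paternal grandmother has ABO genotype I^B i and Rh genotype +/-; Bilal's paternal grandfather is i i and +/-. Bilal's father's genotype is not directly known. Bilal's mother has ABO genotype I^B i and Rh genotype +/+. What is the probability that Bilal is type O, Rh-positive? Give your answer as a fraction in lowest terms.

Bilal's father's ABO genotype from I^B i × i i: 1/2 I^B i, 1/2 i i.
Crossing each possibility with the mother I^B i and summing P(type O): 1/2·1/4 + 1/2·1/2 = 3/8.
Similarly for Rh via the father's Rh distribution: P(Rh+) = 1.
Independent loci: 3/8 × 1 = 3/8.

3/8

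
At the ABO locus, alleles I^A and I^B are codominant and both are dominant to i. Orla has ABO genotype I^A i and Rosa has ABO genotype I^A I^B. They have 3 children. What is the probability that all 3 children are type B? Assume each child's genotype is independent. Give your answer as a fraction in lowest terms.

ABO cross I^A i × I^A I^B → 1/2 A, 1/4 B, 1/4 AB.
So P(type B) = 1/4 per child.
All 3 independent: (1/4)^3 = 1/64.

1/64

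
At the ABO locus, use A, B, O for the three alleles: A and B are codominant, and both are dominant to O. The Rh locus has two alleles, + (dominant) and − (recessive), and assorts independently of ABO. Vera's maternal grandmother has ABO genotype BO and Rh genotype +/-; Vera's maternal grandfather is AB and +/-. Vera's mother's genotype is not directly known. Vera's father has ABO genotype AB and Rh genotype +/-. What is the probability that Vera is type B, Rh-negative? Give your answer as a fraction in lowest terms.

3/32

Vera's mother's ABO genotype from BO × AB: 1/4 AB, 1/4 AO, 1/4 BB, 1/4 BO.
Crossing each possibility with the father AB and summing P(type B): 1/4·1/4 + 1/4·1/4 + 1/4·1/2 + 1/4·1/2 = 3/8.
Similarly for Rh via the mother's Rh distribution: P(Rh-) = 1/4.
Independent loci: 3/8 × 1/4 = 3/32.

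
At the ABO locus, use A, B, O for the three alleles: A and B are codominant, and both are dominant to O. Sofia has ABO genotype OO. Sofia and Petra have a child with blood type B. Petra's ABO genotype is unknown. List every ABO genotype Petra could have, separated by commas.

For each candidate genotype of Petra, check whether crossing it with OO can produce every observed child phenotype.
  AA → possible child types {A} ✗
  AB → possible child types {A, B} ✓
  AO → possible child types {O, A} ✗
  BB → possible child types {B} ✓
  BO → possible child types {O, B} ✓
  OO → possible child types {O} ✗

AB, BB, BO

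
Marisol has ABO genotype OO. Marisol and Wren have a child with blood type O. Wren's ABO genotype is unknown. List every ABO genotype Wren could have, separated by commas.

For each candidate genotype of Wren, check whether crossing it with OO can produce every observed child phenotype.
  AA → possible child types {A} ✗
  AB → possible child types {A, B} ✗
  AO → possible child types {O, A} ✓
  BB → possible child types {B} ✗
  BO → possible child types {O, B} ✓
  OO → possible child types {O} ✓

AO, BO, OO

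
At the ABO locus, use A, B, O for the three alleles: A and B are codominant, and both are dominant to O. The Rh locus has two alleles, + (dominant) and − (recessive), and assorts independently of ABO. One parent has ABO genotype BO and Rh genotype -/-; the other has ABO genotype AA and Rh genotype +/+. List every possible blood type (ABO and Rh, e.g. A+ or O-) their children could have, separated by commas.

A+, AB+

Gametes from BO × AA give offspring ABO genotypes AB, AO, i.e. phenotypes A, AB.
Rh cross -/- × +/+ → phenotypes Rh+.
Combining independently: A+, AB+.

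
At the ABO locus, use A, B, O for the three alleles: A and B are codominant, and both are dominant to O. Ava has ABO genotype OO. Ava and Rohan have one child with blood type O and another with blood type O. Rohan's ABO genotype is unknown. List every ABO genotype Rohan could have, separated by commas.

For each candidate genotype of Rohan, check whether crossing it with OO can produce every observed child phenotype.
  AA → possible child types {A} ✗
  AB → possible child types {A, B} ✗
  AO → possible child types {O, A} ✓
  BB → possible child types {B} ✗
  BO → possible child types {O, B} ✓
  OO → possible child types {O} ✓

AO, BO, OO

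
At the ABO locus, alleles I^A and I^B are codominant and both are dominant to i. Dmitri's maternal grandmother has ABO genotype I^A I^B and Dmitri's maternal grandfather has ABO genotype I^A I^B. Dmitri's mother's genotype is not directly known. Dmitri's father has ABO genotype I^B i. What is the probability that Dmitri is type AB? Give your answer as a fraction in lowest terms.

1/4

Dmitri's mother's ABO genotype from I^A I^B × I^A I^B: 1/4 I^A I^A, 1/2 I^A I^B, 1/4 I^B I^B.
Crossing each possibility with the father I^B i and summing P(type AB): 1/4·1/2 + 1/2·1/4 + 1/4·0 = 1/4.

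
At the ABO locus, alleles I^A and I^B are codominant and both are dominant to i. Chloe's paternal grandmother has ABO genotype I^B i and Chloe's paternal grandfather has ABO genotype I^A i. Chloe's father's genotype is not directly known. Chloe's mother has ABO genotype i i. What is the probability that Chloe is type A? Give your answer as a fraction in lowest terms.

Chloe's father's ABO genotype from I^B i × I^A i: 1/4 I^A I^B, 1/4 I^A i, 1/4 I^B i, 1/4 i i.
Crossing each possibility with the mother i i and summing P(type A): 1/4·1/2 + 1/4·1/2 + 1/4·0 + 1/4·0 = 1/4.

1/4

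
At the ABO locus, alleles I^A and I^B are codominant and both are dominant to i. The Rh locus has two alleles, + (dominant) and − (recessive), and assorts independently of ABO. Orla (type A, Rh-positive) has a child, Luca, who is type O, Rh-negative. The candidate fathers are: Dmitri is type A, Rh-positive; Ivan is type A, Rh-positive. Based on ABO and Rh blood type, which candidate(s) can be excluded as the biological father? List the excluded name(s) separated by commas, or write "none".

none

A candidate is excluded only if no genotype consistent with his phenotype could produce a type O, Rh-negative child with a type A, Rh-positive mother.
Every candidate has at least one consistent genotype combination, so none can be excluded.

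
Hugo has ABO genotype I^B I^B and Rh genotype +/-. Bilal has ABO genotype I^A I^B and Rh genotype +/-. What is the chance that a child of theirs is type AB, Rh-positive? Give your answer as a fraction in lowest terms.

ABO cross I^B I^B × I^A I^B → offspring phenotypes: 1/2 B, 1/2 AB.
Rh cross +/- × +/- → 3/4 Rh+, 1/4 Rh-.
Independent loci: P(type AB, Rh-positive) = 1/2 × 3/4 = 3/8.

3/8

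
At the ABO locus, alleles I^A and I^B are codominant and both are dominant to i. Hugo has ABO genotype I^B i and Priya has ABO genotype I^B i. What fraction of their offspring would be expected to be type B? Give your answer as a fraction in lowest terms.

3/4

ABO cross I^B i × I^B i → offspring phenotypes: 1/4 O, 3/4 B.
So P(type B) = 3/4.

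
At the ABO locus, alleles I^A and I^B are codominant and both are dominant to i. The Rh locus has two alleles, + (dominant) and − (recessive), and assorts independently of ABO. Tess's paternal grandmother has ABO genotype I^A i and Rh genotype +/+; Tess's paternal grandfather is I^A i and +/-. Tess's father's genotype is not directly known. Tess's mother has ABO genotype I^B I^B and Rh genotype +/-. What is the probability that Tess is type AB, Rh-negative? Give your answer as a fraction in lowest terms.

1/16

Tess's father's ABO genotype from I^A i × I^A i: 1/4 I^A I^A, 1/2 I^A i, 1/4 i i.
Crossing each possibility with the mother I^B I^B and summing P(type AB): 1/4·1 + 1/2·1/2 + 1/4·0 = 1/2.
Similarly for Rh via the father's Rh distribution: P(Rh-) = 1/8.
Independent loci: 1/2 × 1/8 = 1/16.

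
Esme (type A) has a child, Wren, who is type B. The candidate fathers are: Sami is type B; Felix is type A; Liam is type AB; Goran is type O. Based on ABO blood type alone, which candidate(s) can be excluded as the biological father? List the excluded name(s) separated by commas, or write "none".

Felix, Goran

A candidate is excluded only if no genotype consistent with his phenotype could produce a type B child with a type A mother.
Felix (type A): no genotype consistent with that phenotype can produce a type-B child with a type-A mother.
Goran (type O): no genotype consistent with that phenotype can produce a type-B child with a type-A mother.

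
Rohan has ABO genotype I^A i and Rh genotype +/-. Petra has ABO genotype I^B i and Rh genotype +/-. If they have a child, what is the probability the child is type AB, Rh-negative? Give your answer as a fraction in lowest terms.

ABO cross I^A i × I^B i → offspring phenotypes: 1/4 O, 1/4 A, 1/4 B, 1/4 AB.
Rh cross +/- × +/- → 3/4 Rh+, 1/4 Rh-.
Independent loci: P(type AB, Rh-negative) = 1/4 × 1/4 = 1/16.

1/16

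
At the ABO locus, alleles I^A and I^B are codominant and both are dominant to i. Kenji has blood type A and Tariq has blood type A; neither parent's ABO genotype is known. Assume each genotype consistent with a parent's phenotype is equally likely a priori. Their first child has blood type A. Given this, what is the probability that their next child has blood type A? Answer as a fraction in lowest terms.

19/20

Possible genotypes: Kenji ∈ {I^A I^A, I^A i}; Tariq ∈ {I^A I^A, I^A i}.
Weight each parental genotype pair by prior × P(type-A child):
  I^A I^A × I^A I^A: posterior weight 4/15; P(next child type A) = 1.
  I^A I^A × I^A i: posterior weight 4/15; P(next child type A) = 1.
  I^A i × I^A I^A: posterior weight 4/15; P(next child type A) = 1.
  I^A i × I^A i: posterior weight 1/5; P(next child type A) = 3/4.
Weighted sum = 19/20.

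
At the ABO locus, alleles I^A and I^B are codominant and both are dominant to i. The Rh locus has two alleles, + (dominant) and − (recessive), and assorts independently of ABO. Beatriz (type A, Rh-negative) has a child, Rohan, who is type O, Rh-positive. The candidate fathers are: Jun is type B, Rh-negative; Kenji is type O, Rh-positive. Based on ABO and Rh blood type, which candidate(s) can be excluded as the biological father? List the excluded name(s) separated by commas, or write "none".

A candidate is excluded only if no genotype consistent with his phenotype could produce a type O, Rh-positive child with a type A, Rh-negative mother.
Jun (type B, Rh-): no genotype consistent with that phenotype can produce a type-O Rh+ child with a type-A mother.

Jun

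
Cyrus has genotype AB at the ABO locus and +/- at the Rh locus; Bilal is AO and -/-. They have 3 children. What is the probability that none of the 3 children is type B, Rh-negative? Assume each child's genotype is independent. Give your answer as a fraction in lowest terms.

343/512

ABO cross AB × AO → 1/2 A, 1/4 B, 1/4 AB.
Rh cross +/- × -/- → 1/2 Rh+, 1/2 Rh-; so P(type B, Rh-negative) = 1/4 × 1/2 = 1/8 per child.
P(not type B, Rh-negative) = 7/8 for one child; (7/8)^3 = 343/512.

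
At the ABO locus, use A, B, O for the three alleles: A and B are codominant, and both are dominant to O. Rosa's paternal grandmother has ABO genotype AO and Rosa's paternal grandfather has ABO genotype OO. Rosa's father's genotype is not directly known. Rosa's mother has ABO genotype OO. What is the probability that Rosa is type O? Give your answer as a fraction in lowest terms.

Rosa's father's ABO genotype from AO × OO: 1/2 AO, 1/2 OO.
Crossing each possibility with the mother OO and summing P(type O): 1/2·1/2 + 1/2·1 = 3/4.

3/4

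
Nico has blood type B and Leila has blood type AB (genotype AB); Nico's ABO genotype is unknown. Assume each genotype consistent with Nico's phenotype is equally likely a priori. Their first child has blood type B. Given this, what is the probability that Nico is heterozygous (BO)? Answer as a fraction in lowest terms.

Possible genotypes: Nico ∈ {BB, BO}; Leila ∈ {AB}.
Weight each parental genotype pair by prior × P(type-B child):
  BB × AB: posterior weight 1/2.
  BO × AB: posterior weight 1/2.
Sum the posterior weight over pairs where Nico is BO: 1/2.

1/2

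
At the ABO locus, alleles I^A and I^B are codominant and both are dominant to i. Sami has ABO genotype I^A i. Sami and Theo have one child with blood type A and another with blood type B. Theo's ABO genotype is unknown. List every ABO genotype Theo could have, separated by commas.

I^A I^B, I^B i

For each candidate genotype of Theo, check whether crossing it with I^A i can produce every observed child phenotype.
  I^A I^A → possible child types {A} ✗
  I^A I^B → possible child types {A, B, AB} ✓
  I^A i → possible child types {O, A} ✗
  I^B I^B → possible child types {B, AB} ✗
  I^B i → possible child types {O, A, B, AB} ✓
  i i → possible child types {O, A} ✗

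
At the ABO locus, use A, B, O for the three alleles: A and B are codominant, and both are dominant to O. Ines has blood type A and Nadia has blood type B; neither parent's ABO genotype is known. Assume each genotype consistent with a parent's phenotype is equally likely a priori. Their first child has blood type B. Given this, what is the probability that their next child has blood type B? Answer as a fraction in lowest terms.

Possible genotypes: Ines ∈ {AA, AO}; Nadia ∈ {BB, BO}.
Weight each parental genotype pair by prior × P(type-B child):
  AO × BB: posterior weight 2/3; P(next child type B) = 1/2.
  AO × BO: posterior weight 1/3; P(next child type B) = 1/4.
Weighted sum = 5/12.

5/12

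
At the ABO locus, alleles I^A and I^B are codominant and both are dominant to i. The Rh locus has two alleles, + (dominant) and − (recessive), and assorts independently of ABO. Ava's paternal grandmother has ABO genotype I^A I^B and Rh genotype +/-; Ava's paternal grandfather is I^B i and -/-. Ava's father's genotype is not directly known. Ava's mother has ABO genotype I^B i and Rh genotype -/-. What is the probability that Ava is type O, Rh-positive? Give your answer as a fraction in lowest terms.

1/32

Ava's father's ABO genotype from I^A I^B × I^B i: 1/4 I^A I^B, 1/4 I^A i, 1/4 I^B I^B, 1/4 I^B i.
Crossing each possibility with the mother I^B i and summing P(type O): 1/4·0 + 1/4·1/4 + 1/4·0 + 1/4·1/4 = 1/8.
Similarly for Rh via the father's Rh distribution: P(Rh+) = 1/4.
Independent loci: 1/8 × 1/4 = 1/32.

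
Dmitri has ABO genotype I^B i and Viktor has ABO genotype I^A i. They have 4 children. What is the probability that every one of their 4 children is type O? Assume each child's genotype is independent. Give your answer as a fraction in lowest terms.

1/256

ABO cross I^B i × I^A i → 1/4 O, 1/4 A, 1/4 B, 1/4 AB.
So P(type O) = 1/4 per child.
All 4 independent: (1/4)^4 = 1/256.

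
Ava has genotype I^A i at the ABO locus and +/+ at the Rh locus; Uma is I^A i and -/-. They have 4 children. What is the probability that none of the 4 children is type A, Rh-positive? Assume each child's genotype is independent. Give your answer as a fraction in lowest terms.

1/256

ABO cross I^A i × I^A i → 1/4 O, 3/4 A.
Rh cross +/+ × -/- → 1 Rh+; so P(type A, Rh-positive) = 3/4 × 1 = 3/4 per child.
P(not type A, Rh-positive) = 1/4 for one child; (1/4)^4 = 1/256.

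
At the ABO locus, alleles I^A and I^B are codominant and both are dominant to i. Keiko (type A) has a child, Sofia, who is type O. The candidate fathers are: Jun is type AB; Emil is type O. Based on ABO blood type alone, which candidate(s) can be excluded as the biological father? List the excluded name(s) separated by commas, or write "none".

A candidate is excluded only if no genotype consistent with his phenotype could produce a type O child with a type A mother.
Jun (type AB): no genotype consistent with that phenotype can produce a type-O child with a type-A mother.

Jun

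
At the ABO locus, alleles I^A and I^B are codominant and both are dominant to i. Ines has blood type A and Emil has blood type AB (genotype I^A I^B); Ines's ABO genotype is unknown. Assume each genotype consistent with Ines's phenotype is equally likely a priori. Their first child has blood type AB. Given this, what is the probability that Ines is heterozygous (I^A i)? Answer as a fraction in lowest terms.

1/3

Possible genotypes: Ines ∈ {I^A I^A, I^A i}; Emil ∈ {I^A I^B}.
Weight each parental genotype pair by prior × P(type-AB child):
  I^A I^A × I^A I^B: posterior weight 2/3.
  I^A i × I^A I^B: posterior weight 1/3.
Sum the posterior weight over pairs where Ines is I^A i: 1/3.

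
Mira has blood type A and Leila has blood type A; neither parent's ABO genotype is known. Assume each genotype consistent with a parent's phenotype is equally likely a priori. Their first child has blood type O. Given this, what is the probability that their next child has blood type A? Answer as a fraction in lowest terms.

Possible genotypes: Mira ∈ {AA, AO}; Leila ∈ {AA, AO}.
Weight each parental genotype pair by prior × P(type-O child):
  AO × AO: posterior weight 1; P(next child type A) = 3/4.
Weighted sum = 3/4.

3/4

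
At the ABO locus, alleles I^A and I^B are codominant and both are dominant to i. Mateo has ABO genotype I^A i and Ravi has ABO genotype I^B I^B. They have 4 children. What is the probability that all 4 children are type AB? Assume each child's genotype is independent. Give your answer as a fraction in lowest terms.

1/16

ABO cross I^A i × I^B I^B → 1/2 B, 1/2 AB.
So P(type AB) = 1/2 per child.
All 4 independent: (1/2)^4 = 1/16.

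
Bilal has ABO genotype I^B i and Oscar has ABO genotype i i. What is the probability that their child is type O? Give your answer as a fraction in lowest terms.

ABO cross I^B i × i i → offspring phenotypes: 1/2 O, 1/2 B.
So P(type O) = 1/2.

1/2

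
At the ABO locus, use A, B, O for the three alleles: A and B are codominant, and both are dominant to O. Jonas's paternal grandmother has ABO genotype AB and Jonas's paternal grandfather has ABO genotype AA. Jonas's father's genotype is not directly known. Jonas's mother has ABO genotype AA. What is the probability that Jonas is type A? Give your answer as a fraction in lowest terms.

Jonas's father's ABO genotype from AB × AA: 1/2 AA, 1/2 AB.
Crossing each possibility with the mother AA and summing P(type A): 1/2·1 + 1/2·1/2 = 3/4.

3/4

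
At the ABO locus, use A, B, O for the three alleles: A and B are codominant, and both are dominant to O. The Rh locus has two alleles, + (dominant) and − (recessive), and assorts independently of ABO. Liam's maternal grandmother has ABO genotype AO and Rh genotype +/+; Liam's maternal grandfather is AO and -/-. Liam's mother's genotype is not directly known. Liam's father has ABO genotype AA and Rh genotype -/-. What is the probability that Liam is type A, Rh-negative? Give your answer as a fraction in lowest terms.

Liam's mother's ABO genotype from AO × AO: 1/4 AA, 1/2 AO, 1/4 OO.
Crossing each possibility with the father AA and summing P(type A): 1/4·1 + 1/2·1 + 1/4·1 = 1.
Similarly for Rh via the mother's Rh distribution: P(Rh-) = 1/2.
Independent loci: 1 × 1/2 = 1/2.

1/2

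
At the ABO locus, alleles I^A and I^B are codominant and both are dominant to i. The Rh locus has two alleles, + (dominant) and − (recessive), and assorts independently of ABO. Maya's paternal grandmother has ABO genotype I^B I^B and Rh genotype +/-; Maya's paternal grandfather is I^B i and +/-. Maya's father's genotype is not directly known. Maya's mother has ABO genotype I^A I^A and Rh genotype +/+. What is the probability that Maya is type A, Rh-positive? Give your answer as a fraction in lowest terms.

1/4

Maya's father's ABO genotype from I^B I^B × I^B i: 1/2 I^B I^B, 1/2 I^B i.
Crossing each possibility with the mother I^A I^A and summing P(type A): 1/2·0 + 1/2·1/2 = 1/4.
Similarly for Rh via the father's Rh distribution: P(Rh+) = 1.
Independent loci: 1/4 × 1 = 1/4.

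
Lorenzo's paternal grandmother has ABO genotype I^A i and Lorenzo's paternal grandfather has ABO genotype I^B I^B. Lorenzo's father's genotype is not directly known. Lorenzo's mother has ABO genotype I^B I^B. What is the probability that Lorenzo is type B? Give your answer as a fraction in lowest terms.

Lorenzo's father's ABO genotype from I^A i × I^B I^B: 1/2 I^A I^B, 1/2 I^B i.
Crossing each possibility with the mother I^B I^B and summing P(type B): 1/2·1/2 + 1/2·1 = 3/4.

3/4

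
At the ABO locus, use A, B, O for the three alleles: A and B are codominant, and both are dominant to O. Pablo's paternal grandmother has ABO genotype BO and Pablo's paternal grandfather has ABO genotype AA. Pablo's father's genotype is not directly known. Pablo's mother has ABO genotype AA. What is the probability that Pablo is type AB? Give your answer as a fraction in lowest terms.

Pablo's father's ABO genotype from BO × AA: 1/2 AB, 1/2 AO.
Crossing each possibility with the mother AA and summing P(type AB): 1/2·1/2 + 1/2·0 = 1/4.

1/4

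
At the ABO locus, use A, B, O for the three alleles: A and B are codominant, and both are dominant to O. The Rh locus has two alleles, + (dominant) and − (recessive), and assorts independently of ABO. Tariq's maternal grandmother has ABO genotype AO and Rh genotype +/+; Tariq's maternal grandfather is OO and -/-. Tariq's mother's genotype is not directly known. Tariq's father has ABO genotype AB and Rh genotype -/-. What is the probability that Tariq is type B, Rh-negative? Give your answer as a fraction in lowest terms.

3/16

Tariq's mother's ABO genotype from AO × OO: 1/2 AO, 1/2 OO.
Crossing each possibility with the father AB and summing P(type B): 1/2·1/4 + 1/2·1/2 = 3/8.
Similarly for Rh via the mother's Rh distribution: P(Rh-) = 1/2.
Independent loci: 3/8 × 1/2 = 3/16.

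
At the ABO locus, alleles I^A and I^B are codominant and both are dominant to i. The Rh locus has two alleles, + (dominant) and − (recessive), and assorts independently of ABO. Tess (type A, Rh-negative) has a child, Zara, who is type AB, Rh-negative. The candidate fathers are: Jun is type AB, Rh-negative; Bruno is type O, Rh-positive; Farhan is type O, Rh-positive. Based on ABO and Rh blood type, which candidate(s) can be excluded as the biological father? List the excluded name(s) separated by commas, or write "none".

A candidate is excluded only if no genotype consistent with his phenotype could produce a type AB, Rh-negative child with a type A, Rh-negative mother.
Bruno (type O, Rh+): no genotype consistent with that phenotype can produce a type-AB Rh- child with a type-A mother.
Farhan (type O, Rh+): no genotype consistent with that phenotype can produce a type-AB Rh- child with a type-A mother.

Bruno, Farhan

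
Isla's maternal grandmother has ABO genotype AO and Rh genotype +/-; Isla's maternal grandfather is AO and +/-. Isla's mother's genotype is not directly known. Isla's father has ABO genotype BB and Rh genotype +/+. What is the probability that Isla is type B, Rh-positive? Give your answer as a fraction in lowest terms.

1/2

Isla's mother's ABO genotype from AO × AO: 1/4 AA, 1/2 AO, 1/4 OO.
Crossing each possibility with the father BB and summing P(type B): 1/4·0 + 1/2·1/2 + 1/4·1 = 1/2.
Similarly for Rh via the mother's Rh distribution: P(Rh+) = 1.
Independent loci: 1/2 × 1 = 1/2.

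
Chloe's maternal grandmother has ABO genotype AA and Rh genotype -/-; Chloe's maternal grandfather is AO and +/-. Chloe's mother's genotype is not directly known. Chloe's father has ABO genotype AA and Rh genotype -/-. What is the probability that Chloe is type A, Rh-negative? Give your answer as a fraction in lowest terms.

3/4

Chloe's mother's ABO genotype from AA × AO: 1/2 AA, 1/2 AO.
Crossing each possibility with the father AA and summing P(type A): 1/2·1 + 1/2·1 = 1.
Similarly for Rh via the mother's Rh distribution: P(Rh-) = 3/4.
Independent loci: 1 × 3/4 = 3/4.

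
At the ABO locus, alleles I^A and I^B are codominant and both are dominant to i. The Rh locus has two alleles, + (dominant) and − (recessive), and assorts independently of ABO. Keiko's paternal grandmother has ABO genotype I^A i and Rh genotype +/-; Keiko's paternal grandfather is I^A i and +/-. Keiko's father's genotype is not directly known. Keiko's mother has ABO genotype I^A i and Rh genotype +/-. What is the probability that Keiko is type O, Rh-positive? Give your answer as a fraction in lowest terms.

Keiko's father's ABO genotype from I^A i × I^A i: 1/4 I^A I^A, 1/2 I^A i, 1/4 i i.
Crossing each possibility with the mother I^A i and summing P(type O): 1/4·0 + 1/2·1/4 + 1/4·1/2 = 1/4.
Similarly for Rh via the father's Rh distribution: P(Rh+) = 3/4.
Independent loci: 1/4 × 3/4 = 3/16.

3/16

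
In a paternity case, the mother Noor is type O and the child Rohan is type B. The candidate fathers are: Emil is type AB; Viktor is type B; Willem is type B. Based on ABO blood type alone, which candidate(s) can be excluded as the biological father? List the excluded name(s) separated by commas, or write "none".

A candidate is excluded only if no genotype consistent with his phenotype could produce a type B child with a type O mother.
Every candidate has at least one consistent genotype combination, so none can be excluded.

none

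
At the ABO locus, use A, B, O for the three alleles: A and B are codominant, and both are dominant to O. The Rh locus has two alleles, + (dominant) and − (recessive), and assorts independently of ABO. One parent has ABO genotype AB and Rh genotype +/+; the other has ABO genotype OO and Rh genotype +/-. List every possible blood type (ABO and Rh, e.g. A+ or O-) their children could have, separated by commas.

A+, B+

Gametes from AB × OO give offspring ABO genotypes AO, BO, i.e. phenotypes A, B.
Rh cross +/+ × +/- → phenotypes Rh+.
Combining independently: A+, B+.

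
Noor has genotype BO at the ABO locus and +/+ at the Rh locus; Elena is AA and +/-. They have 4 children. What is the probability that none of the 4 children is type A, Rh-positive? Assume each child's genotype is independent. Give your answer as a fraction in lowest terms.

1/16

ABO cross BO × AA → 1/2 A, 1/2 AB.
Rh cross +/+ × +/- → 1 Rh+; so P(type A, Rh-positive) = 1/2 × 1 = 1/2 per child.
P(not type A, Rh-positive) = 1/2 for one child; (1/2)^4 = 1/16.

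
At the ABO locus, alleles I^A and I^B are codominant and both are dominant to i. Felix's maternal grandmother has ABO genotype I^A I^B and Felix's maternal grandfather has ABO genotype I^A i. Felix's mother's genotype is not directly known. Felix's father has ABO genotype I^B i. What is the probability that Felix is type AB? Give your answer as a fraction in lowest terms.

1/4

Felix's mother's ABO genotype from I^A I^B × I^A i: 1/4 I^A I^A, 1/4 I^A I^B, 1/4 I^A i, 1/4 I^B i.
Crossing each possibility with the father I^B i and summing P(type AB): 1/4·1/2 + 1/4·1/4 + 1/4·1/4 + 1/4·0 = 1/4.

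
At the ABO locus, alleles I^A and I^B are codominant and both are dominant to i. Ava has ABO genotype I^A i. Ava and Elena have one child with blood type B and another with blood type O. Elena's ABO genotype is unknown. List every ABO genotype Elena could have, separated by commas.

I^B i

For each candidate genotype of Elena, check whether crossing it with I^A i can produce every observed child phenotype.
  I^A I^A → possible child types {A} ✗
  I^A I^B → possible child types {A, B, AB} ✗
  I^A i → possible child types {O, A} ✗
  I^B I^B → possible child types {B, AB} ✗
  I^B i → possible child types {O, A, B, AB} ✓
  i i → possible child types {O, A} ✗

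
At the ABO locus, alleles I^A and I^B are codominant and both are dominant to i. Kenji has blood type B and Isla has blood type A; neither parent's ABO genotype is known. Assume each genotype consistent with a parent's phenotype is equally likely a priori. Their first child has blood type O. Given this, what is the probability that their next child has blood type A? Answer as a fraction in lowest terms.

Possible genotypes: Kenji ∈ {I^B I^B, I^B i}; Isla ∈ {I^A I^A, I^A i}.
Weight each parental genotype pair by prior × P(type-O child):
  I^B i × I^A i: posterior weight 1; P(next child type A) = 1/4.
Weighted sum = 1/4.

1/4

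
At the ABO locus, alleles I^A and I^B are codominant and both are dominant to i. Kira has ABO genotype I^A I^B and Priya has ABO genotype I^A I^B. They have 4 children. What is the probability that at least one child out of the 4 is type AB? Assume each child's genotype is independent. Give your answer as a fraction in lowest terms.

15/16

ABO cross I^A I^B × I^A I^B → 1/4 A, 1/4 B, 1/2 AB.
So P(type AB) = 1/2 per child.
P(none) = (1/2)^4 = 1/16; P(at least one) = 1 − 1/16 = 15/16.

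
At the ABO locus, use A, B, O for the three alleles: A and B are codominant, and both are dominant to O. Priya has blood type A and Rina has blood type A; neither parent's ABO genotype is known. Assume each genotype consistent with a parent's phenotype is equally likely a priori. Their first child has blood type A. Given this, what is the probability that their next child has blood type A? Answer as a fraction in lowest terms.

Possible genotypes: Priya ∈ {AA, AO}; Rina ∈ {AA, AO}.
Weight each parental genotype pair by prior × P(type-A child):
  AA × AA: posterior weight 4/15; P(next child type A) = 1.
  AA × AO: posterior weight 4/15; P(next child type A) = 1.
  AO × AA: posterior weight 4/15; P(next child type A) = 1.
  AO × AO: posterior weight 1/5; P(next child type A) = 3/4.
Weighted sum = 19/20.

19/20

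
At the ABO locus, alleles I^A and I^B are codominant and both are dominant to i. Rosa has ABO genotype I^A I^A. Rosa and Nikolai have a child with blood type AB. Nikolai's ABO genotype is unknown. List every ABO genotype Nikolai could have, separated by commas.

I^A I^B, I^B I^B, I^B i

For each candidate genotype of Nikolai, check whether crossing it with I^A I^A can produce every observed child phenotype.
  I^A I^A → possible child types {A} ✗
  I^A I^B → possible child types {A, AB} ✓
  I^A i → possible child types {A} ✗
  I^B I^B → possible child types {AB} ✓
  I^B i → possible child types {A, AB} ✓
  i i → possible child types {A} ✗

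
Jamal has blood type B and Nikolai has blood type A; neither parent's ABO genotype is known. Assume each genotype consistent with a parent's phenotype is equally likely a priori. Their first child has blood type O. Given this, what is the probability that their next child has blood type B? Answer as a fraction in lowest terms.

Possible genotypes: Jamal ∈ {I^B I^B, I^B i}; Nikolai ∈ {I^A I^A, I^A i}.
Weight each parental genotype pair by prior × P(type-O child):
  I^B i × I^A i: posterior weight 1; P(next child type B) = 1/4.
Weighted sum = 1/4.

1/4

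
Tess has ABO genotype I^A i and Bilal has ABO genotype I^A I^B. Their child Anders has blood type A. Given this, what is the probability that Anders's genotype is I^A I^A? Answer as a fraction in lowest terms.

Cross I^A i × I^A I^B → 1/4 I^A I^A, 1/4 I^A I^B, 1/4 I^A i, 1/4 I^B i.
Type-A genotypes among offspring: I^A I^A (1/4), I^A i (1/4); total 1/2.
P(I^A I^A | type A) = (1/4) / (1/2) = 1/2.

1/2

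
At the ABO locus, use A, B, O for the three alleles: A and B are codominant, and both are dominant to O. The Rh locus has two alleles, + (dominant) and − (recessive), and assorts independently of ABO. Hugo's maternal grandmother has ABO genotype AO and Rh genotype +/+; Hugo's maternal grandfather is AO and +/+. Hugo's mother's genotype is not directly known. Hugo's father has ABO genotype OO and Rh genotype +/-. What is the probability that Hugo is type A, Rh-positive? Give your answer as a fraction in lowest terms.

Hugo's mother's ABO genotype from AO × AO: 1/4 AA, 1/2 AO, 1/4 OO.
Crossing each possibility with the father OO and summing P(type A): 1/4·1 + 1/2·1/2 + 1/4·0 = 1/2.
Similarly for Rh via the mother's Rh distribution: P(Rh+) = 1.
Independent loci: 1/2 × 1 = 1/2.

1/2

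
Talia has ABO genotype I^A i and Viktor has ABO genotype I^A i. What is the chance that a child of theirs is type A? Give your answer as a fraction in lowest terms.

3/4

ABO cross I^A i × I^A i → offspring phenotypes: 1/4 O, 3/4 A.
So P(type A) = 3/4.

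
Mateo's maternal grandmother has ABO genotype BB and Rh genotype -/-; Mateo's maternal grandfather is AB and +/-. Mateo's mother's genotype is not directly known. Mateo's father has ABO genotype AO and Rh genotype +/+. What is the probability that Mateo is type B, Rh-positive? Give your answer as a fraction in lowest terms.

Mateo's mother's ABO genotype from BB × AB: 1/2 AB, 1/2 BB.
Crossing each possibility with the father AO and summing P(type B): 1/2·1/4 + 1/2·1/2 = 3/8.
Similarly for Rh via the mother's Rh distribution: P(Rh+) = 1.
Independent loci: 3/8 × 1 = 3/8.

3/8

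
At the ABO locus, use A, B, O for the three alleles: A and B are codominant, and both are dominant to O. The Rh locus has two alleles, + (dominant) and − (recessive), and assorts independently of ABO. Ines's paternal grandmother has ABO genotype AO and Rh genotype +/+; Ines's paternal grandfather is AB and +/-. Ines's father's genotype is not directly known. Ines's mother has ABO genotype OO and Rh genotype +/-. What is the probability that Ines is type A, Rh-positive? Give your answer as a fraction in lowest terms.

7/16

Ines's father's ABO genotype from AO × AB: 1/4 AA, 1/4 AB, 1/4 AO, 1/4 BO.
Crossing each possibility with the mother OO and summing P(type A): 1/4·1 + 1/4·1/2 + 1/4·1/2 + 1/4·0 = 1/2.
Similarly for Rh via the father's Rh distribution: P(Rh+) = 7/8.
Independent loci: 1/2 × 7/8 = 7/16.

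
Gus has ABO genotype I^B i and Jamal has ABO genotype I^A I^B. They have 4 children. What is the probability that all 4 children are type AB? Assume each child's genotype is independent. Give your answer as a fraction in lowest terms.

1/256

ABO cross I^B i × I^A I^B → 1/4 A, 1/2 B, 1/4 AB.
So P(type AB) = 1/4 per child.
All 4 independent: (1/4)^4 = 1/256.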